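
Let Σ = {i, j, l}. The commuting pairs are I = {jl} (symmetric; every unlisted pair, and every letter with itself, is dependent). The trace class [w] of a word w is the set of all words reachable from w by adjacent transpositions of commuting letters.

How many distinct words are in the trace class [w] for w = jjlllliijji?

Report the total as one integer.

15

0(j) covers ∅
1(j) covers 0:j
2(l) covers ∅
3(l) covers 2:l
4(l) covers 3:l
5(l) covers 4:l
6(i) covers 1:j, 5:l
7(i) covers 6:i
8(j) covers 7:i
9(j) covers 8:j
10(i) covers 9:j
floor of heap: 0:j, 2:l
completions by unplaced set U, small U first (add the entries for U minus each lowest piece of U):
  |U|=1: {10}:1
  |U|=2: {9,10}:1
  |U|=3: {8,9,10}:1
  |U|=4: {7,8,9,10}:1
  |U|=5: {6,7,8,9,10}:1
  |U|=6: {1,6,7,8,9,10}:1  {5,6,7,8,9,10}:1
  |U|=7: {0,1,6,7,8,9,10}:1  {1,5,6,7,8,9,10}:2  {4,5,6,7,8,9,10}:1
  |U|=8: {0,1,5,6,7,8,9,10}:3  {1,4,5,6,7,8,9,10}:3  {3,4,5,6,7,8,9,10}:1
  |U|=9: {0,1,4,5,6,7,8,9,10}:6  {1,3,4,5,6,7,8,9,10}:4  {2,3,4,5,6,7,8,9,10}:1
  start at 0(j): 5
  start at 2(l): 10
sum over floor = 15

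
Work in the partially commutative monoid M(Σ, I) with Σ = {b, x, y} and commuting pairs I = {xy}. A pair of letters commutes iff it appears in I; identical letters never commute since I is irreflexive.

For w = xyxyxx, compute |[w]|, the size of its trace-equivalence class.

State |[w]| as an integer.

drop 0:x onto floor
drop 1:y onto floor
drop 2:x onto {0:x}
drop 3:y onto {1:y}
drop 4:x onto {2:x}
drop 5:x onto {4:x}
ground layer = {0:x, 1:y}
drop-orders for the pieces not yet dropped (sum over which currently-grounded one goes next):
  1 to go: {3} 1  {5} 1
  2 to go: {1,3} 1  {3,5} 2  {4,5} 1
  3 to go: {1,3,5} 3  {2,4,5} 1  {3,4,5} 3
  4 to go: {0,2,4,5} 1  {1,3,4,5} 6  {2,3,4,5} 4
  if 0:x drops first: 10 orders
  if 1:y drops first: 5 orders
heap linearizations: 15

15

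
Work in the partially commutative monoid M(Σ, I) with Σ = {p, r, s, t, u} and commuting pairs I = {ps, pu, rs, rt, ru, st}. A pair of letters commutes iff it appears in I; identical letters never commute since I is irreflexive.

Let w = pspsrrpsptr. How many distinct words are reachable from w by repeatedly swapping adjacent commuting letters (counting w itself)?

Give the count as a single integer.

drop 0:p onto floor
drop 1:s onto floor
drop 2:p onto {0:p}
drop 3:s onto {1:s}
drop 4:r onto {2:p}
drop 5:r onto {4:r}
drop 6:p onto {5:r}
drop 7:s onto {3:s}
drop 8:p onto {6:p}
drop 9:t onto {8:p}
drop 10:r onto {8:p}
ground layer = {0:p, 1:s}
drop-orders for the pieces not yet dropped (sum over which currently-grounded one goes next):
  1 to go: {7} 1  {9} 1  {10} 1
  2 to go: {3,7} 1  {7,9} 2  {7,10} 2  {9,10} 2
  3 to go: {1,3,7} 1  {3,7,9} 3  {3,7,10} 3  {7,9,10} 6  {8,9,10} 2
  4 to go: {1,3,7,9} 4  {1,3,7,10} 4  {3,7,9,10} 12  {6,8,9,10} 2  {7,8,9,10} 8
  5 to go: {1,3,7,9,10} 20  {3,7,8,9,10} 20  {5,6,8,9,10} 2  {6,7,8,9,10} 10
  6 to go: {1,3,7,8,9,10} 40  {3,6,7,8,9,10} 30  {4,5,6,8,9,10} 2  {5,6,7,8,9,10} 12
  7 to go: {1,3,6,7,8,9,10} 70  {2,4,5,6,8,9,10} 2  {3,5,6,7,8,9,10} 42  {4,5,6,7,8,9,10} 14
  8 to go: {0,2,4,5,6,8,9,10} 2  {1,3,5,6,7,8,9,10} 112  {2,4,5,6,7,8,9,10} 16  {3,4,5,6,7,8,9,10} 56
  9 to go: {0,2,4,5,6,7,8,9,10} 18  {1,3,4,5,6,7,8,9,10} 168  {2,3,4,5,6,7,8,9,10} 72
  if 0:p drops first: 240 orders
  if 1:s drops first: 90 orders
heap linearizations: 330

330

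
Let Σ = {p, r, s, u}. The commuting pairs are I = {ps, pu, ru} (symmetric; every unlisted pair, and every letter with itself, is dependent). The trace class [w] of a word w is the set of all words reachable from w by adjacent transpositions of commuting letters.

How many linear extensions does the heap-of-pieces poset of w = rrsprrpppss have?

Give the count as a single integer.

0(r) covers ∅
1(r) covers 0:r
2(s) covers 1:r
3(p) covers 1:r
4(r) covers 2:s, 3:p
5(r) covers 4:r
6(p) covers 5:r
7(p) covers 6:p
8(p) covers 7:p
9(s) covers 5:r
10(s) covers 9:s
floor of heap: 0:r
completions by unplaced set U, small U first (add the entries for U minus each lowest piece of U):
  |U|=1: {8}:1  {10}:1
  |U|=2: {7,8}:1  {8,10}:2  {9,10}:1
  |U|=3: {6,7,8}:1  {7,8,10}:3  {8,9,10}:3
  |U|=4: {6,7,8,10}:4  {7,8,9,10}:6
  |U|=5: {6,7,8,9,10}:10
  |U|=6: {5,6,7,8,9,10}:10
  |U|=7: {4,5,6,7,8,9,10}:10
  |U|=8: {2,4,5,6,7,8,9,10}:10  {3,4,5,6,7,8,9,10}:10
  |U|=9: {2,3,4,5,6,7,8,9,10}:20
  start at 0(r): 20

20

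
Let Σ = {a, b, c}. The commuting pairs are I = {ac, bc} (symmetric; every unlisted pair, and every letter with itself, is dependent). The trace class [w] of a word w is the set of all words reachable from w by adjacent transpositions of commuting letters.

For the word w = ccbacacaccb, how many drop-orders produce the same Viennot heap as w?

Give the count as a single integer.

piece 0:c — minimal
piece 1:c rests on {0:c}
piece 2:b — minimal
piece 3:a rests on {2:b}
piece 4:c rests on {1:c}
piece 5:a rests on {3:a}
piece 6:c rests on {4:c}
piece 7:a rests on {5:a}
piece 8:c rests on {6:c}
piece 9:c rests on {8:c}
piece 10:b rests on {7:a}
minimal pieces: {0:c, 2:b}
ways to finish when only these pieces remain (= sum over removing one remaining piece with nothing left below it):
  1 left: {9}→1  {10}→1
  2 left: {7,10}→1  {8,9}→1  {9,10}→2
  3 left: {5,7,10}→1  {6,8,9}→1  {7,9,10}→3  {8,9,10}→3
  4 left: {3,5,7,10}→1  {4,6,8,9}→1  {5,7,9,10}→4  {6,8,9,10}→4  {7,8,9,10}→6
  5 left: {1,4,6,8,9}→1  {2,3,5,7,10}→1  {3,5,7,9,10}→5  {4,6,8,9,10}→5  {5,7,8,9,10}→10  {6,7,8,9,10}→10
  6 left: {0,1,4,6,8,9}→1  {1,4,6,8,9,10}→6  {2,3,5,7,9,10}→6  {3,5,7,8,9,10}→15  {4,6,7,8,9,10}→15  {5,6,7,8,9,10}→20
  7 left: {0,1,4,6,8,9,10}→7  {1,4,6,7,8,9,10}→21  {2,3,5,7,8,9,10}→21  {3,5,6,7,8,9,10}→35  {4,5,6,7,8,9,10}→35
  8 left: {0,1,4,6,7,8,9,10}→28  {1,4,5,6,7,8,9,10}→56  {2,3,5,6,7,8,9,10}→56  {3,4,5,6,7,8,9,10}→70
  9 left: {0,1,4,5,6,7,8,9,10}→84  {1,3,4,5,6,7,8,9,10}→126  {2,3,4,5,6,7,8,9,10}→126
  placing 0:c first → 252 extensions
  placing 2:b first → 210 extensions
total linear extensions = 462

462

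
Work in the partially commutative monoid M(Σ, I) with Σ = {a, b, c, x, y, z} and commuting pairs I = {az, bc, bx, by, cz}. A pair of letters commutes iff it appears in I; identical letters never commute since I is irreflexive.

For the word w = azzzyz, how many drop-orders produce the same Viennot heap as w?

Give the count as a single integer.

drop 0:a onto floor
drop 1:z onto floor
drop 2:z onto {1:z}
drop 3:z onto {2:z}
drop 4:y onto {0:a, 3:z}
drop 5:z onto {4:y}
ground layer = {0:a, 1:z}
drop-orders for the pieces not yet dropped (sum over which currently-grounded one goes next):
  1 to go: {5} 1
  2 to go: {4,5} 1
  3 to go: {0,4,5} 1  {3,4,5} 1
  4 to go: {0,3,4,5} 2  {2,3,4,5} 1
  if 0:a drops first: 1 orders
  if 1:z drops first: 3 orders
heap linearizations: 4

4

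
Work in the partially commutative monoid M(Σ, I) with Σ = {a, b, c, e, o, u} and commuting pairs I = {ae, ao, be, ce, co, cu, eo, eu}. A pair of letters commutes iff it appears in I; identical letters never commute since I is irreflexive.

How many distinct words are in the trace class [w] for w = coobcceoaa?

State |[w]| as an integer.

#0=c has no predecessor
#1=o has no predecessor
#2=o depends on [1:o]
#3=b depends on [0:c, 2:o]
#4=c depends on [3:b]
#5=c depends on [4:c]
#6=e has no predecessor
#7=o depends on [3:b]
#8=a depends on [5:c]
#9=a depends on [8:a]
sources: [0:c, 1:o, 6:e]
N(rest) = Σ N(rest − s) over sources s of rest; N(one piece) = 1:
  size 1 → [6]=1  [7]=1  [9]=1
  size 2 → [6,7]=2  [6,9]=2  [7,9]=2  [8,9]=1
  size 3 → [5,8,9]=1  [6,7,9]=6  [6,8,9]=3  [7,8,9]=3
  size 4 → [4,5,8,9]=1  [5,6,8,9]=4  [5,7,8,9]=4  [6,7,8,9]=12
  size 5 → [4,5,6,8,9]=5  [4,5,7,8,9]=5  [5,6,7,8,9]=20
  size 6 → [3,4,5,7,8,9]=5  [4,5,6,7,8,9]=30
  size 7 → [0,3,4,5,7,8,9]=5  [2,3,4,5,7,8,9]=5  [3,4,5,6,7,8,9]=35
  size 8 → [0,2,3,4,5,7,8,9]=10  [0,3,4,5,6,7,8,9]=40  [1,2,3,4,5,7,8,9]=5  [2,3,4,5,6,7,8,9]=40
  first=0(c) contributes 45
  first=1(o) contributes 90
  first=6(e) contributes 15
|[w]| = 150

150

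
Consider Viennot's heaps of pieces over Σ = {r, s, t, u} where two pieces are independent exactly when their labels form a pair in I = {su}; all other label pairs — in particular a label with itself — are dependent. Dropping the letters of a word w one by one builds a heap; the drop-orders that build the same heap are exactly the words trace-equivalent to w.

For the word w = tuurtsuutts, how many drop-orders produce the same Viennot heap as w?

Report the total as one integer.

0(t) covers ∅
1(u) covers 0:t
2(u) covers 1:u
3(r) covers 2:u
4(t) covers 3:r
5(s) covers 4:t
6(u) covers 4:t
7(u) covers 6:u
8(t) covers 5:s, 7:u
9(t) covers 8:t
10(s) covers 9:t
floor of heap: 0:t
completions by unplaced set U, small U first (add the entries for U minus each lowest piece of U):
  |U|=1: {10}:1
  |U|=2: {9,10}:1
  |U|=3: {8,9,10}:1
  |U|=4: {5,8,9,10}:1  {7,8,9,10}:1
  |U|=5: {5,7,8,9,10}:2  {6,7,8,9,10}:1
  |U|=6: {5,6,7,8,9,10}:3
  |U|=7: {4,5,6,7,8,9,10}:3
  |U|=8: {3,4,5,6,7,8,9,10}:3
  |U|=9: {2,3,4,5,6,7,8,9,10}:3
  start at 0(t): 3

3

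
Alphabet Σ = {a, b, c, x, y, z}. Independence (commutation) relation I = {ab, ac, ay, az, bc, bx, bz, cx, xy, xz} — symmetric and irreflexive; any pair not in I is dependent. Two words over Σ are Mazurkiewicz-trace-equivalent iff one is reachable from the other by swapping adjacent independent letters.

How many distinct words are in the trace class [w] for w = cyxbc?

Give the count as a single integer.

10

drop 0:c onto floor
drop 1:y onto {0:c}
drop 2:x onto floor
drop 3:b onto {1:y}
drop 4:c onto {1:y}
ground layer = {0:c, 2:x}
drop-orders for the pieces not yet dropped (sum over which currently-grounded one goes next):
  1 to go: {2} 1  {3} 1  {4} 1
  2 to go: {2,3} 2  {2,4} 2  {3,4} 2
  3 to go: {1,3,4} 2  {2,3,4} 6
  if 0:c drops first: 8 orders
  if 2:x drops first: 2 orders
heap linearizations: 10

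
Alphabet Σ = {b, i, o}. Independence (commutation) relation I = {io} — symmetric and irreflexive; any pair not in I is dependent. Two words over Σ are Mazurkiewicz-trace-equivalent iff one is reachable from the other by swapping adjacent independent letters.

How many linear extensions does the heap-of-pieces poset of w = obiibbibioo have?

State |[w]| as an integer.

piece 0:o — minimal
piece 1:b rests on {0:o}
piece 2:i rests on {1:b}
piece 3:i rests on {2:i}
piece 4:b rests on {3:i}
piece 5:b rests on {4:b}
piece 6:i rests on {5:b}
piece 7:b rests on {6:i}
piece 8:i rests on {7:b}
piece 9:o rests on {7:b}
piece 10:o rests on {9:o}
minimal pieces: {0:o}
ways to finish when only these pieces remain (= sum over removing one remaining piece with nothing left below it):
  1 left: {8}→1  {10}→1
  2 left: {8,10}→2  {9,10}→1
  3 left: {8,9,10}→3
  4 left: {7,8,9,10}→3
  5 left: {6,7,8,9,10}→3
  6 left: {5,6,7,8,9,10}→3
  7 left: {4,5,6,7,8,9,10}→3
  8 left: {3,4,5,6,7,8,9,10}→3
  9 left: {2,3,4,5,6,7,8,9,10}→3
  placing 0:o first → 3 extensions

3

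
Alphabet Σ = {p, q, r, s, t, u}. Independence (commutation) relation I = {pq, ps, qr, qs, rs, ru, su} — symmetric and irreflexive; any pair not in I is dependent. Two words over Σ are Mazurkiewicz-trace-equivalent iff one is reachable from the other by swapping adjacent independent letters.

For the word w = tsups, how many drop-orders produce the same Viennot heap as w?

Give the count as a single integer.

6

#0=t has no predecessor
#1=s depends on [0:t]
#2=u depends on [0:t]
#3=p depends on [2:u]
#4=s depends on [1:s]
sources: [0:t]
N(rest) = Σ N(rest − s) over sources s of rest; N(one piece) = 1:
  size 1 → [3]=1  [4]=1
  size 2 → [1,4]=1  [2,3]=1  [3,4]=2
  size 3 → [1,3,4]=3  [2,3,4]=3
  first=0(t) contributes 6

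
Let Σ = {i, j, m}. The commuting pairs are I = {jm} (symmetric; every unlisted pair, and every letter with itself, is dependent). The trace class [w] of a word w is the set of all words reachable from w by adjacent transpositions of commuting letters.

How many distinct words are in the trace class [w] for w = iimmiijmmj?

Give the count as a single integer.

6

drop 0:i onto floor
drop 1:i onto {0:i}
drop 2:m onto {1:i}
drop 3:m onto {2:m}
drop 4:i onto {3:m}
drop 5:i onto {4:i}
drop 6:j onto {5:i}
drop 7:m onto {5:i}
drop 8:m onto {7:m}
drop 9:j onto {6:j}
ground layer = {0:i}
drop-orders for the pieces not yet dropped (sum over which currently-grounded one goes next):
  1 to go: {8} 1  {9} 1
  2 to go: {6,9} 1  {7,8} 1  {8,9} 2
  3 to go: {6,8,9} 3  {7,8,9} 3
  4 to go: {6,7,8,9} 6
  5 to go: {5,6,7,8,9} 6
  6 to go: {4,5,6,7,8,9} 6
  7 to go: {3,4,5,6,7,8,9} 6
  8 to go: {2,3,4,5,6,7,8,9} 6
  if 0:i drops first: 6 orders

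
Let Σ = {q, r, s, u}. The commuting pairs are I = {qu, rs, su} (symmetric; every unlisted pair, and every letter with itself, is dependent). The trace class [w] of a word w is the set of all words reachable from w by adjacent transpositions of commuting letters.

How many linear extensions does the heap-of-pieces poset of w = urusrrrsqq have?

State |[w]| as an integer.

piece 0:u — minimal
piece 1:r rests on {0:u}
piece 2:u rests on {1:r}
piece 3:s — minimal
piece 4:r rests on {2:u}
piece 5:r rests on {4:r}
piece 6:r rests on {5:r}
piece 7:s rests on {3:s}
piece 8:q rests on {6:r, 7:s}
piece 9:q rests on {8:q}
minimal pieces: {0:u, 3:s}
ways to finish when only these pieces remain (= sum over removing one remaining piece with nothing left below it):
  1 left: {9}→1
  2 left: {8,9}→1
  3 left: {6,8,9}→1  {7,8,9}→1
  4 left: {3,7,8,9}→1  {5,6,8,9}→1  {6,7,8,9}→2
  5 left: {3,6,7,8,9}→3  {4,5,6,8,9}→1  {5,6,7,8,9}→3
  6 left: {2,4,5,6,8,9}→1  {3,5,6,7,8,9}→6  {4,5,6,7,8,9}→4
  7 left: {1,2,4,5,6,8,9}→1  {2,4,5,6,7,8,9}→5  {3,4,5,6,7,8,9}→10
  8 left: {0,1,2,4,5,6,8,9}→1  {1,2,4,5,6,7,8,9}→6  {2,3,4,5,6,7,8,9}→15
  placing 0:u first → 21 extensions
  placing 3:s first → 7 extensions
total linear extensions = 28

28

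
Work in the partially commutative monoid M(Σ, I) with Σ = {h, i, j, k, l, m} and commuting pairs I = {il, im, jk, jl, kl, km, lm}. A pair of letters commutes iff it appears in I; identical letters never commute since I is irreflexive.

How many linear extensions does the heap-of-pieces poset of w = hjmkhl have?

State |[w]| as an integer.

drop 0:h onto floor
drop 1:j onto {0:h}
drop 2:m onto {1:j}
drop 3:k onto {0:h}
drop 4:h onto {2:m, 3:k}
drop 5:l onto {4:h}
ground layer = {0:h}
drop-orders for the pieces not yet dropped (sum over which currently-grounded one goes next):
  1 to go: {5} 1
  2 to go: {4,5} 1
  3 to go: {2,4,5} 1  {3,4,5} 1
  4 to go: {1,2,4,5} 1  {2,3,4,5} 2
  if 0:h drops first: 3 orders

3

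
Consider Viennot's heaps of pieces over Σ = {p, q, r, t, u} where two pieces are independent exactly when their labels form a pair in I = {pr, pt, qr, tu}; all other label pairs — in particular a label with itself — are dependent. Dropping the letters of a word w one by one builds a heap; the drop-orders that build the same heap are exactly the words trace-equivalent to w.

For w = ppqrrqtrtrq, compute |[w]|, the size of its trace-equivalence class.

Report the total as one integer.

30

piece 0:p — minimal
piece 1:p rests on {0:p}
piece 2:q rests on {1:p}
piece 3:r — minimal
piece 4:r rests on {3:r}
piece 5:q rests on {2:q}
piece 6:t rests on {4:r, 5:q}
piece 7:r rests on {6:t}
piece 8:t rests on {7:r}
piece 9:r rests on {8:t}
piece 10:q rests on {8:t}
minimal pieces: {0:p, 3:r}
ways to finish when only these pieces remain (= sum over removing one remaining piece with nothing left below it):
  1 left: {9}→1  {10}→1
  2 left: {9,10}→2
  3 left: {8,9,10}→2
  4 left: {7,8,9,10}→2
  5 left: {6,7,8,9,10}→2
  6 left: {4,6,7,8,9,10}→2  {5,6,7,8,9,10}→2
  7 left: {2,5,6,7,8,9,10}→2  {3,4,6,7,8,9,10}→2  {4,5,6,7,8,9,10}→4
  8 left: {1,2,5,6,7,8,9,10}→2  {2,4,5,6,7,8,9,10}→6  {3,4,5,6,7,8,9,10}→6
  9 left: {0,1,2,5,6,7,8,9,10}→2  {1,2,4,5,6,7,8,9,10}→8  {2,3,4,5,6,7,8,9,10}→12
  placing 0:p first → 20 extensions
  placing 3:r first → 10 extensions
total linear extensions = 30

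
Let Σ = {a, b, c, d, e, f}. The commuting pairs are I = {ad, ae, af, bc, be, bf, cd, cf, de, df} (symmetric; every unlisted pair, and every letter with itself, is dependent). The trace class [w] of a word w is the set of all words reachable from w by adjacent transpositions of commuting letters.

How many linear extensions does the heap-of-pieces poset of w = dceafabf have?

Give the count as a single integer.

piece 0:d — minimal
piece 1:c — minimal
piece 2:e rests on {1:c}
piece 3:a rests on {1:c}
piece 4:f rests on {2:e}
piece 5:a rests on {3:a}
piece 6:b rests on {0:d, 5:a}
piece 7:f rests on {4:f}
minimal pieces: {0:d, 1:c}
ways to finish when only these pieces remain (= sum over removing one remaining piece with nothing left below it):
  1 left: {6}→1  {7}→1
  2 left: {0,6}→1  {4,7}→1  {5,6}→1  {6,7}→2
  3 left: {0,5,6}→2  {0,6,7}→3  {2,4,7}→1  {3,5,6}→1  {4,6,7}→3  {5,6,7}→3
  4 left: {0,3,5,6}→3  {0,4,6,7}→6  {0,5,6,7}→8  {2,4,6,7}→4  {3,5,6,7}→4  {4,5,6,7}→6
  5 left: {0,2,4,6,7}→10  {0,3,5,6,7}→15  {0,4,5,6,7}→20  {2,4,5,6,7}→10  {3,4,5,6,7}→10
  6 left: {0,2,4,5,6,7}→40  {0,3,4,5,6,7}→45  {2,3,4,5,6,7}→20
  placing 0:d first → 20 extensions
  placing 1:c first → 105 extensions
total linear extensions = 125

125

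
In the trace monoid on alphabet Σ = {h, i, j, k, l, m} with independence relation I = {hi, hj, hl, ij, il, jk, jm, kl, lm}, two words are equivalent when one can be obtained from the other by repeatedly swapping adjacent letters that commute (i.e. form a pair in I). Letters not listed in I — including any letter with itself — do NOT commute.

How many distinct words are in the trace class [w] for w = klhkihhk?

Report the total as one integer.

24

piece 0:k — minimal
piece 1:l — minimal
piece 2:h rests on {0:k}
piece 3:k rests on {2:h}
piece 4:i rests on {3:k}
piece 5:h rests on {3:k}
piece 6:h rests on {5:h}
piece 7:k rests on {4:i, 6:h}
minimal pieces: {0:k, 1:l}
ways to finish when only these pieces remain (= sum over removing one remaining piece with nothing left below it):
  1 left: {1}→1  {7}→1
  2 left: {1,7}→2  {4,7}→1  {6,7}→1
  3 left: {1,4,7}→3  {1,6,7}→3  {4,6,7}→2  {5,6,7}→1
  4 left: {1,4,6,7}→8  {1,5,6,7}→4  {4,5,6,7}→3
  5 left: {1,4,5,6,7}→15  {3,4,5,6,7}→3
  6 left: {1,3,4,5,6,7}→18  {2,3,4,5,6,7}→3
  placing 0:k first → 21 extensions
  placing 1:l first → 3 extensions
total linear extensions = 24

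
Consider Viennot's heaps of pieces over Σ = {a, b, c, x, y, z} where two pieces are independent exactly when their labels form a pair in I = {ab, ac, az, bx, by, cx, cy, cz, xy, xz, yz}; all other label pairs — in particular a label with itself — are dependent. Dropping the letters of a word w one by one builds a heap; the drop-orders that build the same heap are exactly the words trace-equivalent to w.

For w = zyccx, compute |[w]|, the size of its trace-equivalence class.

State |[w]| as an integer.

60

#0=z has no predecessor
#1=y has no predecessor
#2=c has no predecessor
#3=c depends on [2:c]
#4=x has no predecessor
sources: [0:z, 1:y, 2:c, 4:x]
N(rest) = Σ N(rest − s) over sources s of rest; N(one piece) = 1:
  size 1 → [0]=1  [1]=1  [3]=1  [4]=1
  size 2 → [0,1]=2  [0,3]=2  [0,4]=2  [1,3]=2  [1,4]=2  [2,3]=1  [3,4]=2
  size 3 → [0,1,3]=6  [0,1,4]=6  [0,2,3]=3  [0,3,4]=6  [1,2,3]=3  [1,3,4]=6  [2,3,4]=3
  first=0(z) contributes 12
  first=1(y) contributes 12
  first=2(c) contributes 24
  first=4(x) contributes 12
|[w]| = 60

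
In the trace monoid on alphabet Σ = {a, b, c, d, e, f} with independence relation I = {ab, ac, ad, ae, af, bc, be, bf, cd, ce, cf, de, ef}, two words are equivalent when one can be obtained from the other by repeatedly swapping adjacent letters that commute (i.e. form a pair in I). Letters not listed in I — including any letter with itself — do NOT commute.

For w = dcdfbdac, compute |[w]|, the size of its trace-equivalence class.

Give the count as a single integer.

drop 0:d onto floor
drop 1:c onto floor
drop 2:d onto {0:d}
drop 3:f onto {2:d}
drop 4:b onto {2:d}
drop 5:d onto {3:f, 4:b}
drop 6:a onto floor
drop 7:c onto {1:c}
ground layer = {0:d, 1:c, 6:a}
drop-orders for the pieces not yet dropped (sum over which currently-grounded one goes next):
  1 to go: {5} 1  {6} 1  {7} 1
  2 to go: {1,7} 1  {3,5} 1  {4,5} 1  {5,6} 2  {5,7} 2  {6,7} 2
  3 to go: {1,5,7} 3  {1,6,7} 3  {3,4,5} 2  {3,5,6} 3  {3,5,7} 3  {4,5,6} 3  {4,5,7} 3  {5,6,7} 6
  4 to go: {1,3,5,7} 6  {1,4,5,7} 6  {1,5,6,7} 12  {2,3,4,5} 2  {3,4,5,6} 8  {3,4,5,7} 8  {3,5,6,7} 12  {4,5,6,7} 12
  5 to go: {0,2,3,4,5} 2  {1,3,4,5,7} 20  {1,3,5,6,7} 30  {1,4,5,6,7} 30  {2,3,4,5,6} 10  {2,3,4,5,7} 10  {3,4,5,6,7} 40
  6 to go: {0,2,3,4,5,6} 12  {0,2,3,4,5,7} 12  {1,2,3,4,5,7} 30  {1,3,4,5,6,7} 120  {2,3,4,5,6,7} 60
  if 0:d drops first: 210 orders
  if 1:c drops first: 84 orders
  if 6:a drops first: 42 orders
heap linearizations: 336

336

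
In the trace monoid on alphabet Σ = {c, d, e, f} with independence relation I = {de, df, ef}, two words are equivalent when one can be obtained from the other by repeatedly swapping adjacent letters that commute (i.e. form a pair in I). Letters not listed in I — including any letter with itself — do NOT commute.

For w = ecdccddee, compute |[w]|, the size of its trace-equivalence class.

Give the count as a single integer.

6

drop 0:e onto floor
drop 1:c onto {0:e}
drop 2:d onto {1:c}
drop 3:c onto {2:d}
drop 4:c onto {3:c}
drop 5:d onto {4:c}
drop 6:d onto {5:d}
drop 7:e onto {4:c}
drop 8:e onto {7:e}
ground layer = {0:e}
drop-orders for the pieces not yet dropped (sum over which currently-grounded one goes next):
  1 to go: {6} 1  {8} 1
  2 to go: {5,6} 1  {6,8} 2  {7,8} 1
  3 to go: {5,6,8} 3  {6,7,8} 3
  4 to go: {5,6,7,8} 6
  5 to go: {4,5,6,7,8} 6
  6 to go: {3,4,5,6,7,8} 6
  7 to go: {2,3,4,5,6,7,8} 6
  if 0:e drops first: 6 orders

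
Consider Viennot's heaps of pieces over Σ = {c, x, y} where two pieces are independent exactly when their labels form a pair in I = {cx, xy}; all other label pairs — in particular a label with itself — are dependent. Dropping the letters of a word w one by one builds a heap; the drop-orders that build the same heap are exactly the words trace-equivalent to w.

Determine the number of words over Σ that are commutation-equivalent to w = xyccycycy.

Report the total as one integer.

9

drop 0:x onto floor
drop 1:y onto floor
drop 2:c onto {1:y}
drop 3:c onto {2:c}
drop 4:y onto {3:c}
drop 5:c onto {4:y}
drop 6:y onto {5:c}
drop 7:c onto {6:y}
drop 8:y onto {7:c}
ground layer = {0:x, 1:y}
drop-orders for the pieces not yet dropped (sum over which currently-grounded one goes next):
  1 to go: {0} 1  {8} 1
  2 to go: {0,8} 2  {7,8} 1
  3 to go: {0,7,8} 3  {6,7,8} 1
  4 to go: {0,6,7,8} 4  {5,6,7,8} 1
  5 to go: {0,5,6,7,8} 5  {4,5,6,7,8} 1
  6 to go: {0,4,5,6,7,8} 6  {3,4,5,6,7,8} 1
  7 to go: {0,3,4,5,6,7,8} 7  {2,3,4,5,6,7,8} 1
  if 0:x drops first: 1 orders
  if 1:y drops first: 8 orders
heap linearizations: 9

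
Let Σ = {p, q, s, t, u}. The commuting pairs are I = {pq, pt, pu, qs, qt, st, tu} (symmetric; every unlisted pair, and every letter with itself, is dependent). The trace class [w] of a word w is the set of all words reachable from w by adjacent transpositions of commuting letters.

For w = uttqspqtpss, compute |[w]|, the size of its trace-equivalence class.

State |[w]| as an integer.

3465

drop 0:u onto floor
drop 1:t onto floor
drop 2:t onto {1:t}
drop 3:q onto {0:u}
drop 4:s onto {0:u}
drop 5:p onto {4:s}
drop 6:q onto {3:q}
drop 7:t onto {2:t}
drop 8:p onto {5:p}
drop 9:s onto {8:p}
drop 10:s onto {9:s}
ground layer = {0:u, 1:t}
drop-orders for the pieces not yet dropped (sum over which currently-grounded one goes next):
  1 to go: {6} 1  {7} 1  {10} 1
  2 to go: {2,7} 1  {3,6} 1  {6,7} 2  {6,10} 2  {7,10} 2  {9,10} 1
  3 to go: {1,2,7} 1  {2,6,7} 3  {2,7,10} 3  {3,6,7} 3  {3,6,10} 3  {6,7,10} 6  {6,9,10} 3  {7,9,10} 3  {8,9,10} 1
  4 to go: {1,2,6,7} 4  {1,2,7,10} 4  {2,3,6,7} 6  {2,6,7,10} 12  {2,7,9,10} 6  {3,6,7,10} 12  {3,6,9,10} 6  {5,8,9,10} 1  {6,7,9,10} 12  {6,8,9,10} 4  {7,8,9,10} 4
  5 to go: {1,2,3,6,7} 10  {1,2,6,7,10} 20  {1,2,7,9,10} 10  {2,3,6,7,10} 30  {2,6,7,9,10} 30  {2,7,8,9,10} 10  {3,6,7,9,10} 30  {3,6,8,9,10} 10  {4,5,8,9,10} 1  {5,6,8,9,10} 5  {5,7,8,9,10} 5  {6,7,8,9,10} 20
  6 to go: {1,2,3,6,7,10} 60  {1,2,6,7,9,10} 60  {1,2,7,8,9,10} 20  {2,3,6,7,9,10} 90  {2,5,7,8,9,10} 15  {2,6,7,8,9,10} 60  {3,5,6,8,9,10} 15  {3,6,7,8,9,10} 60  {4,5,6,8,9,10} 6  {4,5,7,8,9,10} 6  {5,6,7,8,9,10} 30
  7 to go: {1,2,3,6,7,9,10} 210  {1,2,5,7,8,9,10} 35  {1,2,6,7,8,9,10} 140  {2,3,6,7,8,9,10} 210  {2,4,5,7,8,9,10} 21  {2,5,6,7,8,9,10} 105  {3,4,5,6,8,9,10} 21  {3,5,6,7,8,9,10} 105  {4,5,6,7,8,9,10} 42
  8 to go: {0,3,4,5,6,8,9,10} 21  {1,2,3,6,7,8,9,10} 560  {1,2,4,5,7,8,9,10} 56  {1,2,5,6,7,8,9,10} 280  {2,3,5,6,7,8,9,10} 420  {2,4,5,6,7,8,9,10} 168  {3,4,5,6,7,8,9,10} 168
  9 to go: {0,3,4,5,6,7,8,9,10} 189  {1,2,3,5,6,7,8,9,10} 1260  {1,2,4,5,6,7,8,9,10} 504  {2,3,4,5,6,7,8,9,10} 756
  if 0:u drops first: 2520 orders
  if 1:t drops first: 945 orders
heap linearizations: 3465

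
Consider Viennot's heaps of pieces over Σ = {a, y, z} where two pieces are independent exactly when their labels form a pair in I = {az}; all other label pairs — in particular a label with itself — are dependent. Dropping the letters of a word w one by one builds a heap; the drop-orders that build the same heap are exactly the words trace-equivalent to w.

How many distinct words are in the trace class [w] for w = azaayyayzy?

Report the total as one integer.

4

piece 0:a — minimal
piece 1:z — minimal
piece 2:a rests on {0:a}
piece 3:a rests on {2:a}
piece 4:y rests on {1:z, 3:a}
piece 5:y rests on {4:y}
piece 6:a rests on {5:y}
piece 7:y rests on {6:a}
piece 8:z rests on {7:y}
piece 9:y rests on {8:z}
minimal pieces: {0:a, 1:z}
ways to finish when only these pieces remain (= sum over removing one remaining piece with nothing left below it):
  1 left: {9}→1
  2 left: {8,9}→1
  3 left: {7,8,9}→1
  4 left: {6,7,8,9}→1
  5 left: {5,6,7,8,9}→1
  6 left: {4,5,6,7,8,9}→1
  7 left: {1,4,5,6,7,8,9}→1  {3,4,5,6,7,8,9}→1
  8 left: {1,3,4,5,6,7,8,9}→2  {2,3,4,5,6,7,8,9}→1
  placing 0:a first → 3 extensions
  placing 1:z first → 1 extensions
total linear extensions = 4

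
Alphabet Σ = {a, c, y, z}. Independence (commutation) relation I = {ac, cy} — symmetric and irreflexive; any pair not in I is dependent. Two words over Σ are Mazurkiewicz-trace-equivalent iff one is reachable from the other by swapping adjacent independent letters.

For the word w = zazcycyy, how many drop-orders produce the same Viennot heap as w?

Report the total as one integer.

10

#0=z has no predecessor
#1=a depends on [0:z]
#2=z depends on [1:a]
#3=c depends on [2:z]
#4=y depends on [2:z]
#5=c depends on [3:c]
#6=y depends on [4:y]
#7=y depends on [6:y]
sources: [0:z]
N(rest) = Σ N(rest − s) over sources s of rest; N(one piece) = 1:
  size 1 → [5]=1  [7]=1
  size 2 → [3,5]=1  [5,7]=2  [6,7]=1
  size 3 → [3,5,7]=3  [4,6,7]=1  [5,6,7]=3
  size 4 → [3,5,6,7]=6  [4,5,6,7]=4
  size 5 → [3,4,5,6,7]=10
  size 6 → [2,3,4,5,6,7]=10
  first=0(z) contributes 10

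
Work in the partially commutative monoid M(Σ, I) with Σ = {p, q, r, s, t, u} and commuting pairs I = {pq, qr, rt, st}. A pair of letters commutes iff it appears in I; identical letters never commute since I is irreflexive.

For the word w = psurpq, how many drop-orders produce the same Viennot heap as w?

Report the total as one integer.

#0=p has no predecessor
#1=s depends on [0:p]
#2=u depends on [1:s]
#3=r depends on [2:u]
#4=p depends on [3:r]
#5=q depends on [2:u]
sources: [0:p]
N(rest) = Σ N(rest − s) over sources s of rest; N(one piece) = 1:
  size 1 → [4]=1  [5]=1
  size 2 → [3,4]=1  [4,5]=2
  size 3 → [3,4,5]=3
  size 4 → [2,3,4,5]=3
  first=0(p) contributes 3

3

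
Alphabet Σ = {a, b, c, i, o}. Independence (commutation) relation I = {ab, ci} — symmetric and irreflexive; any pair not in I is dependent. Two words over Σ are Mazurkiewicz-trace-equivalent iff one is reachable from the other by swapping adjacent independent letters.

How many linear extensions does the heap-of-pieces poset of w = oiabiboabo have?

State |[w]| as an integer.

0(o) covers ∅
1(i) covers 0:o
2(a) covers 1:i
3(b) covers 1:i
4(i) covers 2:a, 3:b
5(b) covers 4:i
6(o) covers 5:b
7(a) covers 6:o
8(b) covers 6:o
9(o) covers 7:a, 8:b
floor of heap: 0:o
completions by unplaced set U, small U first (add the entries for U minus each lowest piece of U):
  |U|=1: {9}:1
  |U|=2: {7,9}:1  {8,9}:1
  |U|=3: {7,8,9}:2
  |U|=4: {6,7,8,9}:2
  |U|=5: {5,6,7,8,9}:2
  |U|=6: {4,5,6,7,8,9}:2
  |U|=7: {2,4,5,6,7,8,9}:2  {3,4,5,6,7,8,9}:2
  |U|=8: {2,3,4,5,6,7,8,9}:4
  start at 0(o): 4

4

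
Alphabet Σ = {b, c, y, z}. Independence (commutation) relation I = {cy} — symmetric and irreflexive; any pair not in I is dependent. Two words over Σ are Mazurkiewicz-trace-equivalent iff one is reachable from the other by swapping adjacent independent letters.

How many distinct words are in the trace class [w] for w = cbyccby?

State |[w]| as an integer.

3

piece 0:c — minimal
piece 1:b rests on {0:c}
piece 2:y rests on {1:b}
piece 3:c rests on {1:b}
piece 4:c rests on {3:c}
piece 5:b rests on {2:y, 4:c}
piece 6:y rests on {5:b}
minimal pieces: {0:c}
ways to finish when only these pieces remain (= sum over removing one remaining piece with nothing left below it):
  1 left: {6}→1
  2 left: {5,6}→1
  3 left: {2,5,6}→1  {4,5,6}→1
  4 left: {2,4,5,6}→2  {3,4,5,6}→1
  5 left: {2,3,4,5,6}→3
  placing 0:c first → 3 extensions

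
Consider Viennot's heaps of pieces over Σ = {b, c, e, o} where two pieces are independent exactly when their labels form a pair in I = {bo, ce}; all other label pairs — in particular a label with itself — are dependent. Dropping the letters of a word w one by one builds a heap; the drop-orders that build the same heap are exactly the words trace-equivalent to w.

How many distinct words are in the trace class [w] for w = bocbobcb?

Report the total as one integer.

6

drop 0:b onto floor
drop 1:o onto floor
drop 2:c onto {0:b, 1:o}
drop 3:b onto {2:c}
drop 4:o onto {2:c}
drop 5:b onto {3:b}
drop 6:c onto {4:o, 5:b}
drop 7:b onto {6:c}
ground layer = {0:b, 1:o}
drop-orders for the pieces not yet dropped (sum over which currently-grounded one goes next):
  1 to go: {7} 1
  2 to go: {6,7} 1
  3 to go: {4,6,7} 1  {5,6,7} 1
  4 to go: {3,5,6,7} 1  {4,5,6,7} 2
  5 to go: {3,4,5,6,7} 3
  6 to go: {2,3,4,5,6,7} 3
  if 0:b drops first: 3 orders
  if 1:o drops first: 3 orders
heap linearizations: 6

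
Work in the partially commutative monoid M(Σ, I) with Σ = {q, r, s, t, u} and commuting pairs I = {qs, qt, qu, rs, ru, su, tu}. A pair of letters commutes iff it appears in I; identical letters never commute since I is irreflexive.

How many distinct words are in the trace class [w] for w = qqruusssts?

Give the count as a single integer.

drop 0:q onto floor
drop 1:q onto {0:q}
drop 2:r onto {1:q}
drop 3:u onto floor
drop 4:u onto {3:u}
drop 5:s onto floor
drop 6:s onto {5:s}
drop 7:s onto {6:s}
drop 8:t onto {2:r, 7:s}
drop 9:s onto {8:t}
ground layer = {0:q, 3:u, 5:s}
drop-orders for the pieces not yet dropped (sum over which currently-grounded one goes next):
  1 to go: {4} 1  {9} 1
  2 to go: {3,4} 1  {4,9} 2  {8,9} 1
  3 to go: {2,8,9} 1  {3,4,9} 3  {4,8,9} 3  {7,8,9} 1
  4 to go: {1,2,8,9} 1  {2,4,8,9} 4  {2,7,8,9} 2  {3,4,8,9} 6  {4,7,8,9} 4  {6,7,8,9} 1
  5 to go: {0,1,2,8,9} 1  {1,2,4,8,9} 5  {1,2,7,8,9} 3  {2,3,4,8,9} 10  {2,4,7,8,9} 10  {2,6,7,8,9} 3  {3,4,7,8,9} 10  {4,6,7,8,9} 5  {5,6,7,8,9} 1
  6 to go: {0,1,2,4,8,9} 6  {0,1,2,7,8,9} 4  {1,2,3,4,8,9} 15  {1,2,4,7,8,9} 18  {1,2,6,7,8,9} 6  {2,3,4,7,8,9} 30  {2,4,6,7,8,9} 18  {2,5,6,7,8,9} 4  {3,4,6,7,8,9} 15  {4,5,6,7,8,9} 6
  7 to go: {0,1,2,3,4,8,9} 21  {0,1,2,4,7,8,9} 28  {0,1,2,6,7,8,9} 10  {1,2,3,4,7,8,9} 63  {1,2,4,6,7,8,9} 42  {1,2,5,6,7,8,9} 10  {2,3,4,6,7,8,9} 63  {2,4,5,6,7,8,9} 28  {3,4,5,6,7,8,9} 21
  8 to go: {0,1,2,3,4,7,8,9} 112  {0,1,2,4,6,7,8,9} 80  {0,1,2,5,6,7,8,9} 20  {1,2,3,4,6,7,8,9} 168  {1,2,4,5,6,7,8,9} 80  {2,3,4,5,6,7,8,9} 112
  if 0:q drops first: 360 orders
  if 3:u drops first: 180 orders
  if 5:s drops first: 360 orders
heap linearizations: 900

900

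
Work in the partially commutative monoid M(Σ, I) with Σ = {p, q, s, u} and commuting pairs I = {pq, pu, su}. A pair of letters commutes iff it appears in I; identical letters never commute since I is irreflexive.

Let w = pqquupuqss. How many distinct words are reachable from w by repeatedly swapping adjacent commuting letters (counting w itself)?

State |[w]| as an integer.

28

#0=p has no predecessor
#1=q has no predecessor
#2=q depends on [1:q]
#3=u depends on [2:q]
#4=u depends on [3:u]
#5=p depends on [0:p]
#6=u depends on [4:u]
#7=q depends on [6:u]
#8=s depends on [5:p, 7:q]
#9=s depends on [8:s]
sources: [0:p, 1:q]
N(rest) = Σ N(rest − s) over sources s of rest; N(one piece) = 1:
  size 1 → [9]=1
  size 2 → [8,9]=1
  size 3 → [5,8,9]=1  [7,8,9]=1
  size 4 → [0,5,8,9]=1  [5,7,8,9]=2  [6,7,8,9]=1
  size 5 → [0,5,7,8,9]=3  [4,6,7,8,9]=1  [5,6,7,8,9]=3
  size 6 → [0,5,6,7,8,9]=6  [3,4,6,7,8,9]=1  [4,5,6,7,8,9]=4
  size 7 → [0,4,5,6,7,8,9]=10  [2,3,4,6,7,8,9]=1  [3,4,5,6,7,8,9]=5
  size 8 → [0,3,4,5,6,7,8,9]=15  [1,2,3,4,6,7,8,9]=1  [2,3,4,5,6,7,8,9]=6
  first=0(p) contributes 7
  first=1(q) contributes 21
|[w]| = 28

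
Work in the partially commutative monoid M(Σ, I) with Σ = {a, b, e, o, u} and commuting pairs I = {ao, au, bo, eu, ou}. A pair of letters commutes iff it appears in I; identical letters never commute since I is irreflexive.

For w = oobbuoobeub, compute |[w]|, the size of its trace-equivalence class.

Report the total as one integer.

196

drop 0:o onto floor
drop 1:o onto {0:o}
drop 2:b onto floor
drop 3:b onto {2:b}
drop 4:u onto {3:b}
drop 5:o onto {1:o}
drop 6:o onto {5:o}
drop 7:b onto {4:u}
drop 8:e onto {6:o, 7:b}
drop 9:u onto {7:b}
drop 10:b onto {8:e, 9:u}
ground layer = {0:o, 2:b}
drop-orders for the pieces not yet dropped (sum over which currently-grounded one goes next):
  1 to go: {10} 1
  2 to go: {8,10} 1  {9,10} 1
  3 to go: {6,8,10} 1  {8,9,10} 2
  4 to go: {5,6,8,10} 1  {6,8,9,10} 3  {7,8,9,10} 2
  5 to go: {1,5,6,8,10} 1  {4,7,8,9,10} 2  {5,6,8,9,10} 4  {6,7,8,9,10} 5
  6 to go: {0,1,5,6,8,10} 1  {1,5,6,8,9,10} 5  {3,4,7,8,9,10} 2  {4,6,7,8,9,10} 7  {5,6,7,8,9,10} 9
  7 to go: {0,1,5,6,8,9,10} 6  {1,5,6,7,8,9,10} 14  {2,3,4,7,8,9,10} 2  {3,4,6,7,8,9,10} 9  {4,5,6,7,8,9,10} 16
  8 to go: {0,1,5,6,7,8,9,10} 20  {1,4,5,6,7,8,9,10} 30  {2,3,4,6,7,8,9,10} 11  {3,4,5,6,7,8,9,10} 25
  9 to go: {0,1,4,5,6,7,8,9,10} 50  {1,3,4,5,6,7,8,9,10} 55  {2,3,4,5,6,7,8,9,10} 36
  if 0:o drops first: 91 orders
  if 2:b drops first: 105 orders
heap linearizations: 196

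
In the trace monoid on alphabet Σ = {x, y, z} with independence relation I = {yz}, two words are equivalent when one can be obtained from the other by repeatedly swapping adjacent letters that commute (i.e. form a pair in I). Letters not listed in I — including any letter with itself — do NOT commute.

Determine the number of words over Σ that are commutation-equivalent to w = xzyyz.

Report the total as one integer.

6

0(x) covers ∅
1(z) covers 0:x
2(y) covers 0:x
3(y) covers 2:y
4(z) covers 1:z
floor of heap: 0:x
completions by unplaced set U, small U first (add the entries for U minus each lowest piece of U):
  |U|=1: {3}:1  {4}:1
  |U|=2: {1,4}:1  {2,3}:1  {3,4}:2
  |U|=3: {1,3,4}:3  {2,3,4}:3
  start at 0(x): 6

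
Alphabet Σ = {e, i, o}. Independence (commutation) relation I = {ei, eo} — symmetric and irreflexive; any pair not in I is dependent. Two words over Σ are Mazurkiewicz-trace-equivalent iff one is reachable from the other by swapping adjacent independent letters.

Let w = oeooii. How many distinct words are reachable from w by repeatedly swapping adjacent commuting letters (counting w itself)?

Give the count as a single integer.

piece 0:o — minimal
piece 1:e — minimal
piece 2:o rests on {0:o}
piece 3:o rests on {2:o}
piece 4:i rests on {3:o}
piece 5:i rests on {4:i}
minimal pieces: {0:o, 1:e}
ways to finish when only these pieces remain (= sum over removing one remaining piece with nothing left below it):
  1 left: {1}→1  {5}→1
  2 left: {1,5}→2  {4,5}→1
  3 left: {1,4,5}→3  {3,4,5}→1
  4 left: {1,3,4,5}→4  {2,3,4,5}→1
  placing 0:o first → 5 extensions
  placing 1:e first → 1 extensions
total linear extensions = 6

6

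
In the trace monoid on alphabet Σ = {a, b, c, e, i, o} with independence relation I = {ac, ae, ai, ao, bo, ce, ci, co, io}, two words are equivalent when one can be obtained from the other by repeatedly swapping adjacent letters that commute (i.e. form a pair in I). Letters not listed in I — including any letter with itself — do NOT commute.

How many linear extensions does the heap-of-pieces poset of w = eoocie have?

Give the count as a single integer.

piece 0:e — minimal
piece 1:o rests on {0:e}
piece 2:o rests on {1:o}
piece 3:c — minimal
piece 4:i rests on {0:e}
piece 5:e rests on {2:o, 4:i}
minimal pieces: {0:e, 3:c}
ways to finish when only these pieces remain (= sum over removing one remaining piece with nothing left below it):
  1 left: {3}→1  {5}→1
  2 left: {2,5}→1  {3,5}→2  {4,5}→1
  3 left: {1,2,5}→1  {2,3,5}→3  {2,4,5}→2  {3,4,5}→3
  4 left: {1,2,3,5}→4  {1,2,4,5}→3  {2,3,4,5}→8
  placing 0:e first → 15 extensions
  placing 3:c first → 3 extensions
total linear extensions = 18

18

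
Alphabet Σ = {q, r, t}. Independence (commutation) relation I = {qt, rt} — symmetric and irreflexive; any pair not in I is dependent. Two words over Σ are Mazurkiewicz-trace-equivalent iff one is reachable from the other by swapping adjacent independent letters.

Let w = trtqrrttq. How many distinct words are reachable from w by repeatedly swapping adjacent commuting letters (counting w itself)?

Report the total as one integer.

piece 0:t — minimal
piece 1:r — minimal
piece 2:t rests on {0:t}
piece 3:q rests on {1:r}
piece 4:r rests on {3:q}
piece 5:r rests on {4:r}
piece 6:t rests on {2:t}
piece 7:t rests on {6:t}
piece 8:q rests on {5:r}
minimal pieces: {0:t, 1:r}
ways to finish when only these pieces remain (= sum over removing one remaining piece with nothing left below it):
  1 left: {7}→1  {8}→1
  2 left: {5,8}→1  {6,7}→1  {7,8}→2
  3 left: {2,6,7}→1  {4,5,8}→1  {5,7,8}→3  {6,7,8}→3
  4 left: {0,2,6,7}→1  {2,6,7,8}→4  {3,4,5,8}→1  {4,5,7,8}→4  {5,6,7,8}→6
  5 left: {0,2,6,7,8}→5  {1,3,4,5,8}→1  {2,5,6,7,8}→10  {3,4,5,7,8}→5  {4,5,6,7,8}→10
  6 left: {0,2,5,6,7,8}→15  {1,3,4,5,7,8}→6  {2,4,5,6,7,8}→20  {3,4,5,6,7,8}→15
  7 left: {0,2,4,5,6,7,8}→35  {1,3,4,5,6,7,8}→21  {2,3,4,5,6,7,8}→35
  placing 0:t first → 56 extensions
  placing 1:r first → 70 extensions
total linear extensions = 126

126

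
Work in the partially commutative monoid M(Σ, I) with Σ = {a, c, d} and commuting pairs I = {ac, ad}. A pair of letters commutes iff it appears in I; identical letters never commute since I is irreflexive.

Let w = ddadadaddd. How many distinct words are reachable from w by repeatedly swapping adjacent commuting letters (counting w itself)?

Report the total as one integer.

120

piece 0:d — minimal
piece 1:d rests on {0:d}
piece 2:a — minimal
piece 3:d rests on {1:d}
piece 4:a rests on {2:a}
piece 5:d rests on {3:d}
piece 6:a rests on {4:a}
piece 7:d rests on {5:d}
piece 8:d rests on {7:d}
piece 9:d rests on {8:d}
minimal pieces: {0:d, 2:a}
ways to finish when only these pieces remain (= sum over removing one remaining piece with nothing left below it):
  1 left: {6}→1  {9}→1
  2 left: {4,6}→1  {6,9}→2  {8,9}→1
  3 left: {2,4,6}→1  {4,6,9}→3  {6,8,9}→3  {7,8,9}→1
  4 left: {2,4,6,9}→4  {4,6,8,9}→6  {5,7,8,9}→1  {6,7,8,9}→4
  5 left: {2,4,6,8,9}→10  {3,5,7,8,9}→1  {4,6,7,8,9}→10  {5,6,7,8,9}→5
  6 left: {1,3,5,7,8,9}→1  {2,4,6,7,8,9}→20  {3,5,6,7,8,9}→6  {4,5,6,7,8,9}→15
  7 left: {0,1,3,5,7,8,9}→1  {1,3,5,6,7,8,9}→7  {2,4,5,6,7,8,9}→35  {3,4,5,6,7,8,9}→21
  8 left: {0,1,3,5,6,7,8,9}→8  {1,3,4,5,6,7,8,9}→28  {2,3,4,5,6,7,8,9}→56
  placing 0:d first → 84 extensions
  placing 2:a first → 36 extensions
total linear extensions = 120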